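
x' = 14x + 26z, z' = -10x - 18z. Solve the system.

Coefficient matrix A = [[14, 26], [-10, -18]].
Characteristic polynomial det(A - λI) = λ^2 + 4λ + 8 = 0.
Eigenvalues λ = -2 ± 2i (complex conjugate pair).
For λ=-2+2i: an eigenvector is (3,-2) - i(-2,1) = (3 + 2i, -2 - i).
A real fundamental pair from Re and Im of e^((-2+2i)t)v: X_1 = e^(-2t)(cos(2t)·(3,-2) + sin(2t)·(-2,1)), X_2 = e^(-2t)(sin(2t)·(3,-2) - cos(2t)·(-2,1)).
General solution: C_1X_1 + C_2X_2.

x(t) = -2C_1e^(-2t)sin(2t) + 3C_1e^(-2t)cos(2t) + 3C_2e^(-2t)sin(2t) + 2C_2e^(-2t)cos(2t), z(t) = C_1e^(-2t)sin(2t) - 2C_1e^(-2t)cos(2t) - 2C_2e^(-2t)sin(2t) - C_2e^(-2t)cos(2t)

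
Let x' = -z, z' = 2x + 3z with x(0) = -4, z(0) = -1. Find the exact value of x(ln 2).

A = [[0,-1],[2,3]]; eigenvalues λ = 1, 2.
Eigenvectors: (-1,1) for λ=1, (1,-2) for λ=2.
From the initial condition, c_1 = 9, c_2 = 5.
x(ln 2) = (9)(2^1)(-1) + (5)(2^2)(1) = 2.

2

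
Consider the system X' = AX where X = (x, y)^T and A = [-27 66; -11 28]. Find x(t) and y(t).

x(t) = -2c_1e^(6t) + 3c_2e^(-5t), y(t) = -c_1e^(6t) + c_2e^(-5t)

Coefficient matrix A = [[-27, 66], [-11, 28]].
Characteristic polynomial det(A - λI) = λ^2 - λ - 30 = 0.
Eigenvalues λ = 6, -5.
For λ=6: (A-λI) row 1 is [-33, 66], so an eigenvector is (-2, -1).
For λ=-5: (A-λI) row 1 is [-22, 66], so an eigenvector is (3, 1).
General solution: c_1e^(6t)(-2,-1) + c_2e^(-5t)(3,1).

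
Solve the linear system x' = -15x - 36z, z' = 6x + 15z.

x(t) = -3K_1e^(-3t) - 2K_2e^(3t), z(t) = K_1e^(-3t) + K_2e^(3t)

Coefficient matrix A = [[-15, -36], [6, 15]].
Characteristic polynomial det(A - λI) = λ^2 - 9 = 0.
Eigenvalues λ = -3, 3.
For λ=-3: (A-λI) row 1 is [-12, -36], so an eigenvector is (-3, 1).
For λ=3: (A-λI) row 1 is [-18, -36], so an eigenvector is (-2, 1).
General solution: K_1e^(-3t)(-3,1) + K_2e^(3t)(-2,1).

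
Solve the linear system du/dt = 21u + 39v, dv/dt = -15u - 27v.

Coefficient matrix A = [[21, 39], [-15, -27]].
Characteristic polynomial det(A - λI) = λ^2 + 6λ + 18 = 0.
Eigenvalues λ = -3 ± 3i (complex conjugate pair).
For λ=-3+3i: an eigenvector is (-2,1) - i(-3,2) = (-2 + 3i, 1 - 2i).
A real fundamental pair from Re and Im of e^((-3+3i)t)v: X_1 = e^(-3t)(cos(3t)·(-2,1) + sin(3t)·(-3,2)), X_2 = e^(-3t)(sin(3t)·(-2,1) - cos(3t)·(-3,2)).
General solution: c_1X_1 + c_2X_2.

u(t) = -3c_1e^(-3t)sin(3t) - 2c_1e^(-3t)cos(3t) - 2c_2e^(-3t)sin(3t) + 3c_2e^(-3t)cos(3t), v(t) = 2c_1e^(-3t)sin(3t) + c_1e^(-3t)cos(3t) + c_2e^(-3t)sin(3t) - 2c_2e^(-3t)cos(3t)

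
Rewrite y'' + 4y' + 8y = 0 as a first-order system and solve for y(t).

Let x_1 = y, x_2 = y'. Then x_1' = x_2 and x_2' = -8x_1 - 4x_2.
A = [[0,1],[-8,-4]]; det(A-λI) = λ^2 + 4λ + 8.
Eigenvalues λ = -2 ± 2i.

y(t) = c_1e^(-2t)cos(2t) + c_2e^(-2t)sin(2t)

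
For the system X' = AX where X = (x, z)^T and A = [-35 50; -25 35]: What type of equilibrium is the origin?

center

A = [[-35,50],[-25,35]]; det(A-λI) = λ^2 + 25.
λ = 0 ± 5i: zero real part.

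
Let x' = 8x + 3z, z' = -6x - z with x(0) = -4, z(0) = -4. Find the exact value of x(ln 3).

A = [[8,3],[-6,-1]]; eigenvalues λ = 2, 5.
Eigenvectors: (-1,2) for λ=2, (1,-1) for λ=5.
From the initial condition, c_1 = -8, c_2 = -12.
x(ln 3) = (-8)(3^2)(-1) + (-12)(3^5)(1) = -2844.

-2844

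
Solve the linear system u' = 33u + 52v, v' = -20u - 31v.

Coefficient matrix A = [[33, 52], [-20, -31]].
Characteristic polynomial det(A - λI) = λ^2 - 2λ + 17 = 0.
Eigenvalues λ = 1 ± 4i (complex conjugate pair).
For λ=1+4i: an eigenvector is (3,-2) - i(-2,1) = (3 + 2i, -2 - i).
A real fundamental pair from Re and Im of e^((1+4i)t)v: X_1 = e^(t)(cos(4t)·(3,-2) + sin(4t)·(-2,1)), X_2 = e^(t)(sin(4t)·(3,-2) - cos(4t)·(-2,1)).
General solution: C_1X_1 + C_2X_2.

u(t) = -2C_1e^(t)sin(4t) + 3C_1e^(t)cos(4t) + 3C_2e^(t)sin(4t) + 2C_2e^(t)cos(4t), v(t) = C_1e^(t)sin(4t) - 2C_1e^(t)cos(4t) - 2C_2e^(t)sin(4t) - C_2e^(t)cos(4t)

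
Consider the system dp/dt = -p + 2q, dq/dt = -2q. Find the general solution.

p(t) = 2c_1e^(-2t) - c_2e^(-t), q(t) = -c_1e^(-2t)

Coefficient matrix A = [[-1, 2], [0, -2]].
Characteristic polynomial det(A - λI) = λ^2 + 3λ + 2 = 0.
Eigenvalues λ = -2, -1.
For λ=-2: (A-λI) row 1 is [1, 2], so an eigenvector is (2, -1).
For λ=-1: (A-λI) row 1 is [0, 2], so an eigenvector is (-1, 0).
General solution: c_1e^(-2t)(2,-1) + c_2e^(-t)(-1,0).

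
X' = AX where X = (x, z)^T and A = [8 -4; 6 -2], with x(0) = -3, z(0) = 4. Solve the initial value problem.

Coefficient matrix A = [[8, -4], [6, -2]].
Characteristic polynomial det(A - λI) = λ^2 - 6λ + 8 = 0.
Eigenvalues λ = 2, 4.
For λ=2: (A-λI) row 1 is [6, -4], so an eigenvector is (2, 3).
For λ=4: (A-λI) row 1 is [4, -4], so an eigenvector is (1, 1).
General solution: c_1e^(2t)(2,3) + c_2e^(4t)(1,1).
Applying x(0)=-3, z(0)=4 gives c_1=7, c_2=-17.

x(t) = -17e^(4t) + 14e^(2t), z(t) = -17e^(4t) + 21e^(2t)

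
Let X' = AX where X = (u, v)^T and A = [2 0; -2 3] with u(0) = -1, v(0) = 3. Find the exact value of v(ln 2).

32

A = [[2,0],[-2,3]]; eigenvalues λ = 2, 3.
Eigenvectors: (1,2) for λ=2, (0,-1) for λ=3.
From the initial condition, c_1 = -1, c_2 = -5.
v(ln 2) = (-1)(2^2)(2) + (-5)(2^3)(-1) = 32.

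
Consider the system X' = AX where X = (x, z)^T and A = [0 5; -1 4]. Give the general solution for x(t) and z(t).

x(t) = -c_1e^(2t)sin(t) - 2c_1e^(2t)cos(t) - 2c_2e^(2t)sin(t) + c_2e^(2t)cos(t), z(t) = -c_1e^(2t)cos(t) - c_2e^(2t)sin(t)

Coefficient matrix A = [[0, 5], [-1, 4]].
Characteristic polynomial det(A - λI) = λ^2 - 4λ + 5 = 0.
Eigenvalues λ = 2 ± i (complex conjugate pair).
For λ=2+i: an eigenvector is (-2,-1) - i(-1,0) = (-2 + i, -1).
A real fundamental pair from Re and Im of e^((2+i)t)v: X_1 = e^(2t)(cos(t)·(-2,-1) + sin(t)·(-1,0)), X_2 = e^(2t)(sin(t)·(-2,-1) - cos(t)·(-1,0)).
General solution: c_1X_1 + c_2X_2.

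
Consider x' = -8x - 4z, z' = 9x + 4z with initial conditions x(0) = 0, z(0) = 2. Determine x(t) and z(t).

x(t) = -8te^(-2t), z(t) = 12te^(-2t) + 2e^(-2t)

Coefficient matrix A = [[-8, -4], [9, 4]].
Characteristic polynomial det(A - λI) = λ^2 + 4λ + 4 = 0.
Single eigenvalue λ = -2 with algebraic multiplicity 2.
Eigenvector v = (2,-3); generalized eigenvector w with (A-λI)w=v is (-1,1).
General solution: e^(-2t)[C_1·v + C_2·(t·v + w)].
Applying x(0)=0, z(0)=2 gives C_1=-2, C_2=-4.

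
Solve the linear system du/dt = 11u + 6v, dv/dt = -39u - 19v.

Coefficient matrix A = [[11, 6], [-39, -19]].
Characteristic polynomial det(A - λI) = λ^2 + 8λ + 25 = 0.
Eigenvalues λ = -4 ± 3i (complex conjugate pair).
For λ=-4+3i: an eigenvector is (-1,3) - i(1,-2) = (-1 - i, 3 + 2i).
A real fundamental pair from Re and Im of e^((-4+3i)t)v: X_1 = e^(-4t)(cos(3t)·(-1,3) + sin(3t)·(1,-2)), X_2 = e^(-4t)(sin(3t)·(-1,3) - cos(3t)·(1,-2)).
General solution: K_1X_1 + K_2X_2.

u(t) = K_1e^(-4t)sin(3t) - K_1e^(-4t)cos(3t) - K_2e^(-4t)sin(3t) - K_2e^(-4t)cos(3t), v(t) = -2K_1e^(-4t)sin(3t) + 3K_1e^(-4t)cos(3t) + 3K_2e^(-4t)sin(3t) + 2K_2e^(-4t)cos(3t)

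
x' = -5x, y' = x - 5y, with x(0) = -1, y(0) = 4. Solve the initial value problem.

x(t) = -e^(-5t), y(t) = -te^(-5t) + 4e^(-5t)

Coefficient matrix A = [[-5, 0], [1, -5]].
Characteristic polynomial det(A - λI) = λ^2 + 10λ + 25 = 0.
Single eigenvalue λ = -5 with algebraic multiplicity 2.
Eigenvector v = (0,1); generalized eigenvector w with (A-λI)w=v is (1,-2).
General solution: e^(-5t)[K_1·v + K_2·(t·v + w)].
Applying x(0)=-1, y(0)=4 gives K_1=2, K_2=-1.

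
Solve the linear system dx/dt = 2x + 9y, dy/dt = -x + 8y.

x(t) = -3C_1e^(5t) - 3C_2te^(5t) + C_2e^(5t), y(t) = -C_1e^(5t) - C_2te^(5t)

Coefficient matrix A = [[2, 9], [-1, 8]].
Characteristic polynomial det(A - λI) = λ^2 - 10λ + 25 = 0.
Single eigenvalue λ = 5 with algebraic multiplicity 2.
Eigenvector v = (-3,-1); generalized eigenvector w with (A-λI)w=v is (1,0).
General solution: e^(5t)[C_1·v + C_2·(t·v + w)].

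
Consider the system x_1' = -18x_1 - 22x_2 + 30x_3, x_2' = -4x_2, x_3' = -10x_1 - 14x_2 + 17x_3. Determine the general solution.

Coefficient matrix A = [[-18, -22, 30], [0, -4, 0], [-10, -14, 17]].
det(A - λI) = 0 gives eigenvalues λ = -4, 2, -3.
For λ=-4: eigenvector (7,1,4).
For λ=2: eigenvector (-3,0,-2).
For λ=-3: eigenvector (2,0,1).
General solution: c_1e^(-4t)(7,1,4) + c_2e^(2t)(-3,0,-2) + c_3e^(-3t)(2,0,1).

x_1(t) = 7c_1e^(-4t) - 3c_2e^(2t) + 2c_3e^(-3t), x_2(t) = c_1e^(-4t), x_3(t) = 4c_1e^(-4t) - 2c_2e^(2t) + c_3e^(-3t)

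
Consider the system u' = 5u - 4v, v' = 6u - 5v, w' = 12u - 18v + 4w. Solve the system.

Coefficient matrix A = [[5, -4, 0], [6, -5, 0], [12, -18, 4]].
det(A - λI) = 0 gives eigenvalues λ = -1, 1, 4.
For λ=-1: eigenvector (-2,-3,-6).
For λ=1: eigenvector (1,1,2).
For λ=4: eigenvector (0,0,1).
General solution: C_1e^(-t)(-2,-3,-6) + C_2e^(t)(1,1,2) + C_3e^(4t)(0,0,1).

u(t) = -2C_1e^(-t) + C_2e^(t), v(t) = -3C_1e^(-t) + C_2e^(t), w(t) = -6C_1e^(-t) + 2C_2e^(t) + C_3e^(4t)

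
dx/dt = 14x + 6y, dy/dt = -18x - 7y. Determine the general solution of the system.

x(t) = 2c_1e^(5t) - c_2e^(2t), y(t) = -3c_1e^(5t) + 2c_2e^(2t)

Coefficient matrix A = [[14, 6], [-18, -7]].
Characteristic polynomial det(A - λI) = λ^2 - 7λ + 10 = 0.
Eigenvalues λ = 5, 2.
For λ=5: (A-λI) row 1 is [9, 6], so an eigenvector is (2, -3).
For λ=2: (A-λI) row 1 is [12, 6], so an eigenvector is (-1, 2).
General solution: c_1e^(5t)(2,-3) + c_2e^(2t)(-1,2).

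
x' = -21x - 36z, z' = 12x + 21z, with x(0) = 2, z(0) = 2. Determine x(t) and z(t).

x(t) = -18e^(3t) + 20e^(-3t), z(t) = 12e^(3t) - 10e^(-3t)

Coefficient matrix A = [[-21, -36], [12, 21]].
Characteristic polynomial det(A - λI) = λ^2 - 9 = 0.
Eigenvalues λ = -3, 3.
For λ=-3: (A-λI) row 1 is [-18, -36], so an eigenvector is (-2, 1).
For λ=3: (A-λI) row 1 is [-24, -36], so an eigenvector is (3, -2).
General solution: c_1e^(-3t)(-2,1) + c_2e^(3t)(3,-2).
Applying x(0)=2, z(0)=2 gives c_1=-10, c_2=-6.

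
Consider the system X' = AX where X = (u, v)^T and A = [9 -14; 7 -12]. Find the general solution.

u(t) = c_1e^(-5t) + 2c_2e^(2t), v(t) = c_1e^(-5t) + c_2e^(2t)

Coefficient matrix A = [[9, -14], [7, -12]].
Characteristic polynomial det(A - λI) = λ^2 + 3λ - 10 = 0.
Eigenvalues λ = -5, 2.
For λ=-5: (A-λI) row 1 is [14, -14], so an eigenvector is (1, 1).
For λ=2: (A-λI) row 1 is [7, -14], so an eigenvector is (2, 1).
General solution: c_1e^(-5t)(1,1) + c_2e^(2t)(2,1).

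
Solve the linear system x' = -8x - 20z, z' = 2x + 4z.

Coefficient matrix A = [[-8, -20], [2, 4]].
Characteristic polynomial det(A - λI) = λ^2 + 4λ + 8 = 0.
Eigenvalues λ = -2 ± 2i (complex conjugate pair).
For λ=-2+2i: an eigenvector is (-1,0) - i(3,-1) = (-1 - 3i, 0 + i).
A real fundamental pair from Re and Im of e^((-2+2i)t)v: X_1 = e^(-2t)(cos(2t)·(-1,0) + sin(2t)·(3,-1)), X_2 = e^(-2t)(sin(2t)·(-1,0) - cos(2t)·(3,-1)).
General solution: K_1X_1 + K_2X_2.

x(t) = 3K_1e^(-2t)sin(2t) - K_1e^(-2t)cos(2t) - K_2e^(-2t)sin(2t) - 3K_2e^(-2t)cos(2t), z(t) = -K_1e^(-2t)sin(2t) + K_2e^(-2t)cos(2t)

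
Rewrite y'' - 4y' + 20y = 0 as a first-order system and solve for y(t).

Let x_1 = y, x_2 = y'. Then x_1' = x_2 and x_2' = -20x_1 + 4x_2.
A = [[0,1],[-20,4]]; det(A-λI) = λ^2 - 4λ + 20.
Eigenvalues λ = 2 ± 4i.

y(t) = c_1e^(2t)cos(4t) + c_2e^(2t)sin(4t)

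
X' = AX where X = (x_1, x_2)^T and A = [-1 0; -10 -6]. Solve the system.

Coefficient matrix A = [[-1, 0], [-10, -6]].
Characteristic polynomial det(A - λI) = λ^2 + 7λ + 6 = 0.
Eigenvalues λ = -1, -6.
For λ=-1: (A-λI) row 2 is [-10, -5], so an eigenvector is (1, -2).
For λ=-6: (A-λI) row 1 is [5, 0], so an eigenvector is (0, -1).
General solution: K_1e^(-t)(1,-2) + K_2e^(-6t)(0,-1).

x_1(t) = K_1e^(-t), x_2(t) = -2K_1e^(-t) - K_2e^(-6t)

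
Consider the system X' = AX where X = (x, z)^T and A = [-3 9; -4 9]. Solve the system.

Coefficient matrix A = [[-3, 9], [-4, 9]].
Characteristic polynomial det(A - λI) = λ^2 - 6λ + 9 = 0.
Single eigenvalue λ = 3 with algebraic multiplicity 2.
Eigenvector v = (-3,-2); generalized eigenvector w with (A-λI)w=v is (-1,-1).
General solution: e^(3t)[K_1·v + K_2·(t·v + w)].

x(t) = -3K_1e^(3t) - 3K_2te^(3t) - K_2e^(3t), z(t) = -2K_1e^(3t) - 2K_2te^(3t) - K_2e^(3t)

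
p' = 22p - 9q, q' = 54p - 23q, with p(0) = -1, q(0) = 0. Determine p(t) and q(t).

Coefficient matrix A = [[22, -9], [54, -23]].
Characteristic polynomial det(A - λI) = λ^2 + λ - 20 = 0.
Eigenvalues λ = -5, 4.
For λ=-5: (A-λI) row 1 is [27, -9], so an eigenvector is (-1, -3).
For λ=4: (A-λI) row 1 is [18, -9], so an eigenvector is (-1, -2).
General solution: K_1e^(-5t)(-1,-3) + K_2e^(4t)(-1,-2).
Applying p(0)=-1, q(0)=0 gives K_1=-2, K_2=3.

p(t) = -3e^(4t) + 2e^(-5t), q(t) = -6e^(4t) + 6e^(-5t)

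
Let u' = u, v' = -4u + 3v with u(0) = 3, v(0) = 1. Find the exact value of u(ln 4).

12

A = [[1,0],[-4,3]]; eigenvalues λ = 1, 3.
Eigenvectors: (1,2) for λ=1, (0,-1) for λ=3.
From the initial condition, c_1 = 3, c_2 = 5.
u(ln 4) = (3)(4^1)(1) + (5)(4^3)(0) = 12.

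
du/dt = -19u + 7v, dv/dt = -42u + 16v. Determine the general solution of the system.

Coefficient matrix A = [[-19, 7], [-42, 16]].
Characteristic polynomial det(A - λI) = λ^2 + 3λ - 10 = 0.
Eigenvalues λ = 2, -5.
For λ=2: (A-λI) row 1 is [-21, 7], so an eigenvector is (1, 3).
For λ=-5: (A-λI) row 1 is [-14, 7], so an eigenvector is (1, 2).
General solution: K_1e^(2t)(1,3) + K_2e^(-5t)(1,2).

u(t) = K_1e^(2t) + K_2e^(-5t), v(t) = 3K_1e^(2t) + 2K_2e^(-5t)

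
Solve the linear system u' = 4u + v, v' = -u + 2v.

u(t) = c_1e^(3t) + c_2te^(3t) - 2c_2e^(3t), v(t) = -c_1e^(3t) - c_2te^(3t) + 3c_2e^(3t)

Coefficient matrix A = [[4, 1], [-1, 2]].
Characteristic polynomial det(A - λI) = λ^2 - 6λ + 9 = 0.
Single eigenvalue λ = 3 with algebraic multiplicity 2.
Eigenvector v = (1,-1); generalized eigenvector w with (A-λI)w=v is (-2,3).
General solution: e^(3t)[c_1·v + c_2·(t·v + w)].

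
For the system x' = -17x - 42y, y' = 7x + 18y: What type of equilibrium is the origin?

A = [[-17,-42],[7,18]]; det(A-λI) = λ^2 - λ - 12.
λ = -3, 4: opposite signs.

saddle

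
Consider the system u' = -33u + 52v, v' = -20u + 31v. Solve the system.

u(t) = 3c_1e^(-t)sin(4t) - 2c_1e^(-t)cos(4t) - 2c_2e^(-t)sin(4t) - 3c_2e^(-t)cos(4t), v(t) = 2c_1e^(-t)sin(4t) - c_1e^(-t)cos(4t) - c_2e^(-t)sin(4t) - 2c_2e^(-t)cos(4t)

Coefficient matrix A = [[-33, 52], [-20, 31]].
Characteristic polynomial det(A - λI) = λ^2 + 2λ + 17 = 0.
Eigenvalues λ = -1 ± 4i (complex conjugate pair).
For λ=-1+4i: an eigenvector is (-2,-1) - i(3,2) = (-2 - 3i, -1 - 2i).
A real fundamental pair from Re and Im of e^((-1+4i)t)v: X_1 = e^(-t)(cos(4t)·(-2,-1) + sin(4t)·(3,2)), X_2 = e^(-t)(sin(4t)·(-2,-1) - cos(4t)·(3,2)).
General solution: c_1X_1 + c_2X_2.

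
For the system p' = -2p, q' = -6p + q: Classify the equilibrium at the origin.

A = [[-2,0],[-6,1]]; det(A-λI) = λ^2 + λ - 2.
λ = 1, -2: opposite signs.

saddle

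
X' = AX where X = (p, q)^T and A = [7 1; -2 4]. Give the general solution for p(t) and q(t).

p(t) = c_1e^(6t) - c_2e^(5t), q(t) = -c_1e^(6t) + 2c_2e^(5t)

Coefficient matrix A = [[7, 1], [-2, 4]].
Characteristic polynomial det(A - λI) = λ^2 - 11λ + 30 = 0.
Eigenvalues λ = 6, 5.
For λ=6: (A-λI) row 1 is [1, 1], so an eigenvector is (1, -1).
For λ=5: (A-λI) row 1 is [2, 1], so an eigenvector is (-1, 2).
General solution: c_1e^(6t)(1,-1) + c_2e^(5t)(-1,2).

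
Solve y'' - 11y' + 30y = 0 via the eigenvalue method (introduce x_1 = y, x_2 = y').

y(t) = K_1e^(5t) + K_2e^(6t)

Let x_1 = y, x_2 = y'. Then x_1' = x_2 and x_2' = -30x_1 + 11x_2.
A = [[0,1],[-30,11]]; det(A-λI) = λ^2 - 11λ + 30.
Eigenvalues λ = 5, 6 with eigenvectors (1,5), (1,6).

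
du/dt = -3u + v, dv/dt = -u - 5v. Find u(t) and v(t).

u(t) = c_1e^(-4t) + c_2te^(-4t) + 3c_2e^(-4t), v(t) = -c_1e^(-4t) - c_2te^(-4t) - 2c_2e^(-4t)

Coefficient matrix A = [[-3, 1], [-1, -5]].
Characteristic polynomial det(A - λI) = λ^2 + 8λ + 16 = 0.
Single eigenvalue λ = -4 with algebraic multiplicity 2.
Eigenvector v = (1,-1); generalized eigenvector w with (A-λI)w=v is (3,-2).
General solution: e^(-4t)[c_1·v + c_2·(t·v + w)].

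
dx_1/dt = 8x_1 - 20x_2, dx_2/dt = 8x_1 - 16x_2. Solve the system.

x_1(t) = -2K_1e^(-4t)sin(4t) + K_1e^(-4t)cos(4t) + K_2e^(-4t)sin(4t) + 2K_2e^(-4t)cos(4t), x_2(t) = -K_1e^(-4t)sin(4t) + K_1e^(-4t)cos(4t) + K_2e^(-4t)sin(4t) + K_2e^(-4t)cos(4t)

Coefficient matrix A = [[8, -20], [8, -16]].
Characteristic polynomial det(A - λI) = λ^2 + 8λ + 32 = 0.
Eigenvalues λ = -4 ± 4i (complex conjugate pair).
For λ=-4+4i: an eigenvector is (1,1) - i(-2,-1) = (1 + 2i, 1 + i).
A real fundamental pair from Re and Im of e^((-4+4i)t)v: X_1 = e^(-4t)(cos(4t)·(1,1) + sin(4t)·(-2,-1)), X_2 = e^(-4t)(sin(4t)·(1,1) - cos(4t)·(-2,-1)).
General solution: K_1X_1 + K_2X_2.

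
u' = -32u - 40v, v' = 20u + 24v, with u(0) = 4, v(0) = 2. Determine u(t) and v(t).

Coefficient matrix A = [[-32, -40], [20, 24]].
Characteristic polynomial det(A - λI) = λ^2 + 8λ + 32 = 0.
Eigenvalues λ = -4 ± 4i (complex conjugate pair).
For λ=-4+4i: an eigenvector is (-3,2) - i(1,-1) = (-3 - i, 2 + i).
A real fundamental pair from Re and Im of e^((-4+4i)t)v: X_1 = e^(-4t)(cos(4t)·(-3,2) + sin(4t)·(1,-1)), X_2 = e^(-4t)(sin(4t)·(-3,2) - cos(4t)·(1,-1)).
General solution: C_1X_1 + C_2X_2.
Applying u(0)=4, v(0)=2 gives C_1=-6, C_2=14.

u(t) = -48e^(-4t)sin(4t) + 4e^(-4t)cos(4t), v(t) = 34e^(-4t)sin(4t) + 2e^(-4t)cos(4t)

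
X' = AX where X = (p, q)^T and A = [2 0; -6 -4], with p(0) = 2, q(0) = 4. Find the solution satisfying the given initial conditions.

p(t) = 2e^(2t), q(t) = -2e^(2t) + 6e^(-4t)

Coefficient matrix A = [[2, 0], [-6, -4]].
Characteristic polynomial det(A - λI) = λ^2 + 2λ - 8 = 0.
Eigenvalues λ = 2, -4.
For λ=2: (A-λI) row 2 is [-6, -6], so an eigenvector is (-1, 1).
For λ=-4: (A-λI) row 1 is [6, 0], so an eigenvector is (0, -1).
General solution: c_1e^(2t)(-1,1) + c_2e^(-4t)(0,-1).
Applying p(0)=2, q(0)=4 gives c_1=-2, c_2=-6.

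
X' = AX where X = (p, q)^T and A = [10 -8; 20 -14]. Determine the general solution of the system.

p(t) = K_1e^(-2t)sin(4t) + K_1e^(-2t)cos(4t) + K_2e^(-2t)sin(4t) - K_2e^(-2t)cos(4t), q(t) = 2K_1e^(-2t)sin(4t) + K_1e^(-2t)cos(4t) + K_2e^(-2t)sin(4t) - 2K_2e^(-2t)cos(4t)

Coefficient matrix A = [[10, -8], [20, -14]].
Characteristic polynomial det(A - λI) = λ^2 + 4λ + 20 = 0.
Eigenvalues λ = -2 ± 4i (complex conjugate pair).
For λ=-2+4i: an eigenvector is (1,1) - i(1,2) = (1 - i, 1 - 2i).
A real fundamental pair from Re and Im of e^((-2+4i)t)v: X_1 = e^(-2t)(cos(4t)·(1,1) + sin(4t)·(1,2)), X_2 = e^(-2t)(sin(4t)·(1,1) - cos(4t)·(1,2)).
General solution: K_1X_1 + K_2X_2.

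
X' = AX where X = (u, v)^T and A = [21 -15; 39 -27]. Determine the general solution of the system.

Coefficient matrix A = [[21, -15], [39, -27]].
Characteristic polynomial det(A - λI) = λ^2 + 6λ + 18 = 0.
Eigenvalues λ = -3 ± 3i (complex conjugate pair).
For λ=-3+3i: an eigenvector is (1,2) - i(-2,-3) = (1 + 2i, 2 + 3i).
A real fundamental pair from Re and Im of e^((-3+3i)t)v: X_1 = e^(-3t)(cos(3t)·(1,2) + sin(3t)·(-2,-3)), X_2 = e^(-3t)(sin(3t)·(1,2) - cos(3t)·(-2,-3)).
General solution: C_1X_1 + C_2X_2.

u(t) = -2C_1e^(-3t)sin(3t) + C_1e^(-3t)cos(3t) + C_2e^(-3t)sin(3t) + 2C_2e^(-3t)cos(3t), v(t) = -3C_1e^(-3t)sin(3t) + 2C_1e^(-3t)cos(3t) + 2C_2e^(-3t)sin(3t) + 3C_2e^(-3t)cos(3t)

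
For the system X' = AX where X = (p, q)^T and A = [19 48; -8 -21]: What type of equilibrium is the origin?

A = [[19,48],[-8,-21]]; det(A-λI) = λ^2 + 2λ - 15.
λ = 3, -5: opposite signs.

saddle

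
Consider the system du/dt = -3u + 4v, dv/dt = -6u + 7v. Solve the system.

Coefficient matrix A = [[-3, 4], [-6, 7]].
Characteristic polynomial det(A - λI) = λ^2 - 4λ + 3 = 0.
Eigenvalues λ = 3, 1.
For λ=3: (A-λI) row 1 is [-6, 4], so an eigenvector is (2, 3).
For λ=1: (A-λI) row 1 is [-4, 4], so an eigenvector is (-1, -1).
General solution: c_1e^(3t)(2,3) + c_2e^(t)(-1,-1).

u(t) = 2c_1e^(3t) - c_2e^(t), v(t) = 3c_1e^(3t) - c_2e^(t)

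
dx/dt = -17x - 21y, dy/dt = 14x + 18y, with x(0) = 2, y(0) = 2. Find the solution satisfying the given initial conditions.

x(t) = -10e^(4t) + 12e^(-3t), y(t) = 10e^(4t) - 8e^(-3t)

Coefficient matrix A = [[-17, -21], [14, 18]].
Characteristic polynomial det(A - λI) = λ^2 - λ - 12 = 0.
Eigenvalues λ = -3, 4.
For λ=-3: (A-λI) row 1 is [-14, -21], so an eigenvector is (-3, 2).
For λ=4: (A-λI) row 1 is [-21, -21], so an eigenvector is (1, -1).
General solution: c_1e^(-3t)(-3,2) + c_2e^(4t)(1,-1).
Applying x(0)=2, y(0)=2 gives c_1=-4, c_2=-10.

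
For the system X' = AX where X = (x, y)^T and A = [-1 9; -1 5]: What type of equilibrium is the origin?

A = [[-1,9],[-1,5]]; det(A-λI) = λ^2 - 4λ + 4.
repeated λ = 2 with a single eigenvector.

unstable improper node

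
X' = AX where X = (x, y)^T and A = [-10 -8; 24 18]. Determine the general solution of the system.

x(t) = c_1e^(6t) + 2c_2e^(2t), y(t) = -2c_1e^(6t) - 3c_2e^(2t)

Coefficient matrix A = [[-10, -8], [24, 18]].
Characteristic polynomial det(A - λI) = λ^2 - 8λ + 12 = 0.
Eigenvalues λ = 6, 2.
For λ=6: (A-λI) row 1 is [-16, -8], so an eigenvector is (1, -2).
For λ=2: (A-λI) row 1 is [-12, -8], so an eigenvector is (2, -3).
General solution: c_1e^(6t)(1,-2) + c_2e^(2t)(2,-3).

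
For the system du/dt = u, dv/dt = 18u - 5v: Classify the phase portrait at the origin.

saddle

A = [[1,0],[18,-5]]; det(A-λI) = λ^2 + 4λ - 5.
λ = -5, 1: opposite signs.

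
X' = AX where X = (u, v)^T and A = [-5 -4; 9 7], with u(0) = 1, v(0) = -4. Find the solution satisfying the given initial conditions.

Coefficient matrix A = [[-5, -4], [9, 7]].
Characteristic polynomial det(A - λI) = λ^2 - 2λ + 1 = 0.
Single eigenvalue λ = 1 with algebraic multiplicity 2.
Eigenvector v = (2,-3); generalized eigenvector w with (A-λI)w=v is (1,-2).
General solution: e^(t)[K_1·v + K_2·(t·v + w)].
Applying u(0)=1, v(0)=-4 gives K_1=-2, K_2=5.

u(t) = 10te^(t) + e^(t), v(t) = -15te^(t) - 4e^(t)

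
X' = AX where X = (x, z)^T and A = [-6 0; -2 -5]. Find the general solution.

Coefficient matrix A = [[-6, 0], [-2, -5]].
Characteristic polynomial det(A - λI) = λ^2 + 11λ + 30 = 0.
Eigenvalues λ = -6, -5.
For λ=-6: (A-λI) row 2 is [-2, 1], so an eigenvector is (-1, -2).
For λ=-5: (A-λI) row 1 is [-1, 0], so an eigenvector is (0, 1).
General solution: C_1e^(-6t)(-1,-2) + C_2e^(-5t)(0,1).

x(t) = -C_1e^(-6t), z(t) = -2C_1e^(-6t) + C_2e^(-5t)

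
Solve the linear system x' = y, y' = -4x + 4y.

x(t) = K_1e^(2t) + K_2te^(2t), y(t) = 2K_1e^(2t) + 2K_2te^(2t) + K_2e^(2t)

Coefficient matrix A = [[0, 1], [-4, 4]].
Characteristic polynomial det(A - λI) = λ^2 - 4λ + 4 = 0.
Single eigenvalue λ = 2 with algebraic multiplicity 2.
Eigenvector v = (1,2); generalized eigenvector w with (A-λI)w=v is (0,1).
General solution: e^(2t)[K_1·v + K_2·(t·v + w)].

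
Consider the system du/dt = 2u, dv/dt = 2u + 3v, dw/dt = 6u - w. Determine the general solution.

Coefficient matrix A = [[2, 0, 0], [2, 3, 0], [6, 0, -1]].
det(A - λI) = 0 gives eigenvalues λ = -1, 3, 2.
For λ=-1: eigenvector (0,0,1).
For λ=3: eigenvector (0,1,0).
For λ=2: eigenvector (1,-2,2).
General solution: C_1e^(-t)(0,0,1) + C_2e^(3t)(0,1,0) + C_3e^(2t)(1,-2,2).

u(t) = C_3e^(2t), v(t) = C_2e^(3t) - 2C_3e^(2t), w(t) = C_1e^(-t) + 2C_3e^(2t)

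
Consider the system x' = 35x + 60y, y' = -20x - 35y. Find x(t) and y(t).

x(t) = 3C_1e^(-5t) + 2C_2e^(5t), y(t) = -2C_1e^(-5t) - C_2e^(5t)

Coefficient matrix A = [[35, 60], [-20, -35]].
Characteristic polynomial det(A - λI) = λ^2 - 25 = 0.
Eigenvalues λ = -5, 5.
For λ=-5: (A-λI) row 1 is [40, 60], so an eigenvector is (3, -2).
For λ=5: (A-λI) row 1 is [30, 60], so an eigenvector is (2, -1).
General solution: C_1e^(-5t)(3,-2) + C_2e^(5t)(2,-1).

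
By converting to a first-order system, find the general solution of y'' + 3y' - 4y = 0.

Let x_1 = y, x_2 = y'. Then x_1' = x_2 and x_2' = 4x_1 - 3x_2.
A = [[0,1],[4,-3]]; det(A-λI) = λ^2 + 3λ - 4.
Eigenvalues λ = -4, 1 with eigenvectors (1,-4), (1,1).

y(t) = C_1e^(-4t) + C_2e^(t)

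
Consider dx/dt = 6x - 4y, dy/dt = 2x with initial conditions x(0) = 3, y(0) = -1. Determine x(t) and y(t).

x(t) = 8e^(4t) - 5e^(2t), y(t) = 4e^(4t) - 5e^(2t)

Coefficient matrix A = [[6, -4], [2, 0]].
Characteristic polynomial det(A - λI) = λ^2 - 6λ + 8 = 0.
Eigenvalues λ = 4, 2.
For λ=4: (A-λI) row 1 is [2, -4], so an eigenvector is (-2, -1).
For λ=2: (A-λI) row 1 is [4, -4], so an eigenvector is (-1, -1).
General solution: c_1e^(4t)(-2,-1) + c_2e^(2t)(-1,-1).
Applying x(0)=3, y(0)=-1 gives c_1=-4, c_2=5.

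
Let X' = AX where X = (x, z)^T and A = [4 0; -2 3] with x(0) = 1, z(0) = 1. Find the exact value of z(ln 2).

-8

A = [[4,0],[-2,3]]; eigenvalues λ = 3, 4.
Eigenvectors: (0,1) for λ=3, (-1,2) for λ=4.
From the initial condition, c_1 = 3, c_2 = -1.
z(ln 2) = (3)(2^3)(1) + (-1)(2^4)(2) = -8.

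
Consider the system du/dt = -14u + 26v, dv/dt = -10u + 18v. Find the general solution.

u(t) = -3C_1e^(2t)sin(2t) + 2C_1e^(2t)cos(2t) + 2C_2e^(2t)sin(2t) + 3C_2e^(2t)cos(2t), v(t) = -2C_1e^(2t)sin(2t) + C_1e^(2t)cos(2t) + C_2e^(2t)sin(2t) + 2C_2e^(2t)cos(2t)

Coefficient matrix A = [[-14, 26], [-10, 18]].
Characteristic polynomial det(A - λI) = λ^2 - 4λ + 8 = 0.
Eigenvalues λ = 2 ± 2i (complex conjugate pair).
For λ=2+2i: an eigenvector is (2,1) - i(-3,-2) = (2 + 3i, 1 + 2i).
A real fundamental pair from Re and Im of e^((2+2i)t)v: X_1 = e^(2t)(cos(2t)·(2,1) + sin(2t)·(-3,-2)), X_2 = e^(2t)(sin(2t)·(2,1) - cos(2t)·(-3,-2)).
General solution: C_1X_1 + C_2X_2.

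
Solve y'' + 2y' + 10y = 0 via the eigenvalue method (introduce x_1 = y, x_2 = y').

y(t) = c_1e^(-t)cos(3t) + c_2e^(-t)sin(3t)

Let x_1 = y, x_2 = y'. Then x_1' = x_2 and x_2' = -10x_1 - 2x_2.
A = [[0,1],[-10,-2]]; det(A-λI) = λ^2 + 2λ + 10.
Eigenvalues λ = -1 ± 3i.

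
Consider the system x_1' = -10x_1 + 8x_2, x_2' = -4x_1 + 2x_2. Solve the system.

Coefficient matrix A = [[-10, 8], [-4, 2]].
Characteristic polynomial det(A - λI) = λ^2 + 8λ + 12 = 0.
Eigenvalues λ = -6, -2.
For λ=-6: (A-λI) row 1 is [-4, 8], so an eigenvector is (-2, -1).
For λ=-2: (A-λI) row 1 is [-8, 8], so an eigenvector is (1, 1).
General solution: C_1e^(-6t)(-2,-1) + C_2e^(-2t)(1,1).

x_1(t) = -2C_1e^(-6t) + C_2e^(-2t), x_2(t) = -C_1e^(-6t) + C_2e^(-2t)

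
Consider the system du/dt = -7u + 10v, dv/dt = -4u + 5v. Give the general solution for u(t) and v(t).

Coefficient matrix A = [[-7, 10], [-4, 5]].
Characteristic polynomial det(A - λI) = λ^2 + 2λ + 5 = 0.
Eigenvalues λ = -1 ± 2i (complex conjugate pair).
For λ=-1+2i: an eigenvector is (-2,-1) - i(1,1) = (-2 - i, -1 - i).
A real fundamental pair from Re and Im of e^((-1+2i)t)v: X_1 = e^(-t)(cos(2t)·(-2,-1) + sin(2t)·(1,1)), X_2 = e^(-t)(sin(2t)·(-2,-1) - cos(2t)·(1,1)).
General solution: K_1X_1 + K_2X_2.

u(t) = K_1e^(-t)sin(2t) - 2K_1e^(-t)cos(2t) - 2K_2e^(-t)sin(2t) - K_2e^(-t)cos(2t), v(t) = K_1e^(-t)sin(2t) - K_1e^(-t)cos(2t) - K_2e^(-t)sin(2t) - K_2e^(-t)cos(2t)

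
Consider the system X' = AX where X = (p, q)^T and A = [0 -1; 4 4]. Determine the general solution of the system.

p(t) = C_1e^(2t) + C_2te^(2t) - 2C_2e^(2t), q(t) = -2C_1e^(2t) - 2C_2te^(2t) + 3C_2e^(2t)

Coefficient matrix A = [[0, -1], [4, 4]].
Characteristic polynomial det(A - λI) = λ^2 - 4λ + 4 = 0.
Single eigenvalue λ = 2 with algebraic multiplicity 2.
Eigenvector v = (1,-2); generalized eigenvector w with (A-λI)w=v is (-2,3).
General solution: e^(2t)[C_1·v + C_2·(t·v + w)].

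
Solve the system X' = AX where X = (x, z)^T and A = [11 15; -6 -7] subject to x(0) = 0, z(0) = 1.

Coefficient matrix A = [[11, 15], [-6, -7]].
Characteristic polynomial det(A - λI) = λ^2 - 4λ + 13 = 0.
Eigenvalues λ = 2 ± 3i (complex conjugate pair).
For λ=2+3i: an eigenvector is (2,-1) - i(1,-1) = (2 - i, -1 + i).
A real fundamental pair from Re and Im of e^((2+3i)t)v: X_1 = e^(2t)(cos(3t)·(2,-1) + sin(3t)·(1,-1)), X_2 = e^(2t)(sin(3t)·(2,-1) - cos(3t)·(1,-1)).
General solution: C_1X_1 + C_2X_2.
Applying x(0)=0, z(0)=1 gives C_1=1, C_2=2.

x(t) = 5e^(2t)sin(3t), z(t) = -3e^(2t)sin(3t) + e^(2t)cos(3t)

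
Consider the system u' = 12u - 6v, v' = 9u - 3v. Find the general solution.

Coefficient matrix A = [[12, -6], [9, -3]].
Characteristic polynomial det(A - λI) = λ^2 - 9λ + 18 = 0.
Eigenvalues λ = 3, 6.
For λ=3: (A-λI) row 1 is [9, -6], so an eigenvector is (-2, -3).
For λ=6: (A-λI) row 1 is [6, -6], so an eigenvector is (-1, -1).
General solution: c_1e^(3t)(-2,-3) + c_2e^(6t)(-1,-1).

u(t) = -2c_1e^(3t) - c_2e^(6t), v(t) = -3c_1e^(3t) - c_2e^(6t)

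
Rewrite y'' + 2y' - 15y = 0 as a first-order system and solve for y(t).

Let x_1 = y, x_2 = y'. Then x_1' = x_2 and x_2' = 15x_1 - 2x_2.
A = [[0,1],[15,-2]]; det(A-λI) = λ^2 + 2λ - 15.
Eigenvalues λ = 3, -5 with eigenvectors (1,3), (1,-5).

y(t) = c_1e^(3t) + c_2e^(-5t)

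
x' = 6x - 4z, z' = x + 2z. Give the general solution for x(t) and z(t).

x(t) = 2C_1e^(4t) + 2C_2te^(4t) + 3C_2e^(4t), z(t) = C_1e^(4t) + C_2te^(4t) + C_2e^(4t)

Coefficient matrix A = [[6, -4], [1, 2]].
Characteristic polynomial det(A - λI) = λ^2 - 8λ + 16 = 0.
Single eigenvalue λ = 4 with algebraic multiplicity 2.
Eigenvector v = (2,1); generalized eigenvector w with (A-λI)w=v is (3,1).
General solution: e^(4t)[C_1·v + C_2·(t·v + w)].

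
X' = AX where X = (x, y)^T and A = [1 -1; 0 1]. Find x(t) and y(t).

x(t) = K_1e^(t) + K_2te^(t) - 2K_2e^(t), y(t) = -K_2e^(t)

Coefficient matrix A = [[1, -1], [0, 1]].
Characteristic polynomial det(A - λI) = λ^2 - 2λ + 1 = 0.
Single eigenvalue λ = 1 with algebraic multiplicity 2.
Eigenvector v = (1,0); generalized eigenvector w with (A-λI)w=v is (-2,-1).
General solution: e^(t)[K_1·v + K_2·(t·v + w)].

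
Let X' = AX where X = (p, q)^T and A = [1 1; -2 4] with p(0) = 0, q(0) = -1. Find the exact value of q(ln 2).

-12

A = [[1,1],[-2,4]]; eigenvalues λ = 2, 3.
Eigenvectors: (1,1) for λ=2, (-1,-2) for λ=3.
From the initial condition, c_1 = 1, c_2 = 1.
q(ln 2) = (1)(2^2)(1) + (1)(2^3)(-2) = -12.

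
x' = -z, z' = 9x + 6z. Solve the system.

x(t) = -C_1e^(3t) - C_2te^(3t) + C_2e^(3t), z(t) = 3C_1e^(3t) + 3C_2te^(3t) - 2C_2e^(3t)

Coefficient matrix A = [[0, -1], [9, 6]].
Characteristic polynomial det(A - λI) = λ^2 - 6λ + 9 = 0.
Single eigenvalue λ = 3 with algebraic multiplicity 2.
Eigenvector v = (-1,3); generalized eigenvector w with (A-λI)w=v is (1,-2).
General solution: e^(3t)[C_1·v + C_2·(t·v + w)].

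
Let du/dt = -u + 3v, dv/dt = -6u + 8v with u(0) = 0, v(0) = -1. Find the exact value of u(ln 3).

-234

A = [[-1,3],[-6,8]]; eigenvalues λ = 5, 2.
Eigenvectors: (1,2) for λ=5, (1,1) for λ=2.
From the initial condition, c_1 = -1, c_2 = 1.
u(ln 3) = (-1)(3^5)(1) + (1)(3^2)(1) = -234.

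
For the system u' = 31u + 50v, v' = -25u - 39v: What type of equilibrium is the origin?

stable spiral

A = [[31,50],[-25,-39]]; det(A-λI) = λ^2 + 8λ + 41.
λ = -4 ± 5i: negative real part.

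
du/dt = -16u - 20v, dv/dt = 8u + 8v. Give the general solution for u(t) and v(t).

Coefficient matrix A = [[-16, -20], [8, 8]].
Characteristic polynomial det(A - λI) = λ^2 + 8λ + 32 = 0.
Eigenvalues λ = -4 ± 4i (complex conjugate pair).
For λ=-4+4i: an eigenvector is (-1,1) - i(-2,1) = (-1 + 2i, 1 - i).
A real fundamental pair from Re and Im of e^((-4+4i)t)v: X_1 = e^(-4t)(cos(4t)·(-1,1) + sin(4t)·(-2,1)), X_2 = e^(-4t)(sin(4t)·(-1,1) - cos(4t)·(-2,1)).
General solution: K_1X_1 + K_2X_2.

u(t) = -2K_1e^(-4t)sin(4t) - K_1e^(-4t)cos(4t) - K_2e^(-4t)sin(4t) + 2K_2e^(-4t)cos(4t), v(t) = K_1e^(-4t)sin(4t) + K_1e^(-4t)cos(4t) + K_2e^(-4t)sin(4t) - K_2e^(-4t)cos(4t)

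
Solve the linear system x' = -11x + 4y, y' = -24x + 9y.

x(t) = -c_1e^(-3t) + c_2e^(t), y(t) = -2c_1e^(-3t) + 3c_2e^(t)

Coefficient matrix A = [[-11, 4], [-24, 9]].
Characteristic polynomial det(A - λI) = λ^2 + 2λ - 3 = 0.
Eigenvalues λ = -3, 1.
For λ=-3: (A-λI) row 1 is [-8, 4], so an eigenvector is (-1, -2).
For λ=1: (A-λI) row 1 is [-12, 4], so an eigenvector is (1, 3).
General solution: c_1e^(-3t)(-1,-2) + c_2e^(t)(1,3).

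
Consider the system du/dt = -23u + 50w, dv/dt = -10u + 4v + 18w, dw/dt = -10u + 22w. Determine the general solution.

u(t) = 2K_1e^(2t) + 5K_3e^(-3t), v(t) = K_1e^(2t) + K_2e^(4t) + 2K_3e^(-3t), w(t) = K_1e^(2t) + 2K_3e^(-3t)

Coefficient matrix A = [[-23, 0, 50], [-10, 4, 18], [-10, 0, 22]].
det(A - λI) = 0 gives eigenvalues λ = 2, 4, -3.
For λ=2: eigenvector (2,1,1).
For λ=4: eigenvector (0,1,0).
For λ=-3: eigenvector (5,2,2).
General solution: K_1e^(2t)(2,1,1) + K_2e^(4t)(0,1,0) + K_3e^(-3t)(5,2,2).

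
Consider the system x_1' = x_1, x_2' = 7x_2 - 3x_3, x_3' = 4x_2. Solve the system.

Coefficient matrix A = [[1, 0, 0], [0, 7, -3], [0, 4, 0]].
det(A - λI) = 0 gives eigenvalues λ = 1, 4, 3.
For λ=1: eigenvector (1,0,0).
For λ=4: eigenvector (0,-1,-1).
For λ=3: eigenvector (0,3,4).
General solution: K_1e^(t)(1,0,0) + K_2e^(4t)(0,-1,-1) + K_3e^(3t)(0,3,4).

x_1(t) = K_1e^(t), x_2(t) = -K_2e^(4t) + 3K_3e^(3t), x_3(t) = -K_2e^(4t) + 4K_3e^(3t)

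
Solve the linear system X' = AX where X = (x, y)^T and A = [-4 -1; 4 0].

x(t) = -C_1e^(-2t) - C_2te^(-2t), y(t) = 2C_1e^(-2t) + 2C_2te^(-2t) + C_2e^(-2t)

Coefficient matrix A = [[-4, -1], [4, 0]].
Characteristic polynomial det(A - λI) = λ^2 + 4λ + 4 = 0.
Single eigenvalue λ = -2 with algebraic multiplicity 2.
Eigenvector v = (-1,2); generalized eigenvector w with (A-λI)w=v is (0,1).
General solution: e^(-2t)[C_1·v + C_2·(t·v + w)].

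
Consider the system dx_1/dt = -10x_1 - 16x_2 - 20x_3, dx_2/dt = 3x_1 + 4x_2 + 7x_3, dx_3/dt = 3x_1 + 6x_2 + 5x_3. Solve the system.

Coefficient matrix A = [[-10, -16, -20], [3, 4, 7], [3, 6, 5]].
det(A - λI) = 0 gives eigenvalues λ = 2, -2, -1.
For λ=2: eigenvector (-3,1,1).
For λ=-2: eigenvector (-2,1,0).
For λ=-1: eigenvector (4,-1,-1).
General solution: C_1e^(2t)(-3,1,1) + C_2e^(-2t)(-2,1,0) + C_3e^(-t)(4,-1,-1).

x_1(t) = -3C_1e^(2t) - 2C_2e^(-2t) + 4C_3e^(-t), x_2(t) = C_1e^(2t) + C_2e^(-2t) - C_3e^(-t), x_3(t) = C_1e^(2t) - C_3e^(-t)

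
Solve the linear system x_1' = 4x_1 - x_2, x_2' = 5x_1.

x_1(t) = -K_1e^(2t)sin(t) + K_2e^(2t)cos(t), x_2(t) = -2K_1e^(2t)sin(t) + K_1e^(2t)cos(t) + K_2e^(2t)sin(t) + 2K_2e^(2t)cos(t)

Coefficient matrix A = [[4, -1], [5, 0]].
Characteristic polynomial det(A - λI) = λ^2 - 4λ + 5 = 0.
Eigenvalues λ = 2 ± i (complex conjugate pair).
For λ=2+i: an eigenvector is (0,1) - i(-1,-2) = (0 + i, 1 + 2i).
A real fundamental pair from Re and Im of e^((2+i)t)v: X_1 = e^(2t)(cos(t)·(0,1) + sin(t)·(-1,-2)), X_2 = e^(2t)(sin(t)·(0,1) - cos(t)·(-1,-2)).
General solution: K_1X_1 + K_2X_2.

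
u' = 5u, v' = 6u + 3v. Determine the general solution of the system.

u(t) = C_1e^(5t), v(t) = 3C_1e^(5t) + C_2e^(3t)

Coefficient matrix A = [[5, 0], [6, 3]].
Characteristic polynomial det(A - λI) = λ^2 - 8λ + 15 = 0.
Eigenvalues λ = 5, 3.
For λ=5: (A-λI) row 2 is [6, -2], so an eigenvector is (1, 3).
For λ=3: (A-λI) row 1 is [2, 0], so an eigenvector is (0, 1).
General solution: C_1e^(5t)(1,3) + C_2e^(3t)(0,1).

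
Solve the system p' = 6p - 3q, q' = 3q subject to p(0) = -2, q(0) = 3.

p(t) = -5e^(6t) + 3e^(3t), q(t) = 3e^(3t)

Coefficient matrix A = [[6, -3], [0, 3]].
Characteristic polynomial det(A - λI) = λ^2 - 9λ + 18 = 0.
Eigenvalues λ = 3, 6.
For λ=3: (A-λI) row 1 is [3, -3], so an eigenvector is (1, 1).
For λ=6: (A-λI) row 1 is [0, -3], so an eigenvector is (-1, 0).
General solution: c_1e^(3t)(1,1) + c_2e^(6t)(-1,0).
Applying p(0)=-2, q(0)=3 gives c_1=3, c_2=5.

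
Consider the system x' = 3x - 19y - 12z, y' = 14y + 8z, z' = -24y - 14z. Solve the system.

Coefficient matrix A = [[3, -19, -12], [0, 14, 8], [0, -24, -14]].
det(A - λI) = 0 gives eigenvalues λ = 2, -2, 3.
For λ=2: eigenvector (2,2,-3).
For λ=-2: eigenvector (-1,1,-2).
For λ=3: eigenvector (1,0,0).
General solution: K_1e^(2t)(2,2,-3) + K_2e^(-2t)(-1,1,-2) + K_3e^(3t)(1,0,0).

x(t) = 2K_1e^(2t) - K_2e^(-2t) + K_3e^(3t), y(t) = 2K_1e^(2t) + K_2e^(-2t), z(t) = -3K_1e^(2t) - 2K_2e^(-2t)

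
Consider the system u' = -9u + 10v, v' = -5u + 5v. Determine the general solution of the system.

Coefficient matrix A = [[-9, 10], [-5, 5]].
Characteristic polynomial det(A - λI) = λ^2 + 4λ + 5 = 0.
Eigenvalues λ = -2 ± i (complex conjugate pair).
For λ=-2+i: an eigenvector is (-1,-1) - i(-3,-2) = (-1 + 3i, -1 + 2i).
A real fundamental pair from Re and Im of e^((-2+i)t)v: X_1 = e^(-2t)(cos(t)·(-1,-1) + sin(t)·(-3,-2)), X_2 = e^(-2t)(sin(t)·(-1,-1) - cos(t)·(-3,-2)).
General solution: C_1X_1 + C_2X_2.

u(t) = -3C_1e^(-2t)sin(t) - C_1e^(-2t)cos(t) - C_2e^(-2t)sin(t) + 3C_2e^(-2t)cos(t), v(t) = -2C_1e^(-2t)sin(t) - C_1e^(-2t)cos(t) - C_2e^(-2t)sin(t) + 2C_2e^(-2t)cos(t)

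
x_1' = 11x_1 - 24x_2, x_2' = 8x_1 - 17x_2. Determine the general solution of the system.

x_1(t) = -2K_1e^(-t) - 3K_2e^(-5t), x_2(t) = -K_1e^(-t) - 2K_2e^(-5t)

Coefficient matrix A = [[11, -24], [8, -17]].
Characteristic polynomial det(A - λI) = λ^2 + 6λ + 5 = 0.
Eigenvalues λ = -1, -5.
For λ=-1: (A-λI) row 1 is [12, -24], so an eigenvector is (-2, -1).
For λ=-5: (A-λI) row 1 is [16, -24], so an eigenvector is (-3, -2).
General solution: K_1e^(-t)(-2,-1) + K_2e^(-5t)(-3,-2).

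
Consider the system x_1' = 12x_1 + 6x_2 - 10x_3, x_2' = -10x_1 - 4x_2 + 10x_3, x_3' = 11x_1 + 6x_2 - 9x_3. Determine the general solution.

Coefficient matrix A = [[12, 6, -10], [-10, -4, 10], [11, 6, -9]].
det(A - λI) = 0 gives eigenvalues λ = 2, 1, -4.
For λ=2: eigenvector (1,0,1).
For λ=1: eigenvector (-2,2,-1).
For λ=-4: eigenvector (-1,1,-1).
General solution: c_1e^(2t)(1,0,1) + c_2e^(t)(-2,2,-1) + c_3e^(-4t)(-1,1,-1).

x_1(t) = c_1e^(2t) - 2c_2e^(t) - c_3e^(-4t), x_2(t) = 2c_2e^(t) + c_3e^(-4t), x_3(t) = c_1e^(2t) - c_2e^(t) - c_3e^(-4t)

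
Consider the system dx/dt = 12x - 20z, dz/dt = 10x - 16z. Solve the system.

x(t) = -K_1e^(-2t)sin(2t) - 3K_1e^(-2t)cos(2t) - 3K_2e^(-2t)sin(2t) + K_2e^(-2t)cos(2t), z(t) = -K_1e^(-2t)sin(2t) - 2K_1e^(-2t)cos(2t) - 2K_2e^(-2t)sin(2t) + K_2e^(-2t)cos(2t)

Coefficient matrix A = [[12, -20], [10, -16]].
Characteristic polynomial det(A - λI) = λ^2 + 4λ + 8 = 0.
Eigenvalues λ = -2 ± 2i (complex conjugate pair).
For λ=-2+2i: an eigenvector is (-3,-2) - i(-1,-1) = (-3 + i, -2 + i).
A real fundamental pair from Re and Im of e^((-2+2i)t)v: X_1 = e^(-2t)(cos(2t)·(-3,-2) + sin(2t)·(-1,-1)), X_2 = e^(-2t)(sin(2t)·(-3,-2) - cos(2t)·(-1,-1)).
General solution: K_1X_1 + K_2X_2.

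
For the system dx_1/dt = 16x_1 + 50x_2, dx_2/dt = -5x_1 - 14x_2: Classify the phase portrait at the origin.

unstable spiral

A = [[16,50],[-5,-14]]; det(A-λI) = λ^2 - 2λ + 26.
λ = 1 ± 5i: positive real part.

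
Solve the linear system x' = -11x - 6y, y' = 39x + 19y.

Coefficient matrix A = [[-11, -6], [39, 19]].
Characteristic polynomial det(A - λI) = λ^2 - 8λ + 25 = 0.
Eigenvalues λ = 4 ± 3i (complex conjugate pair).
For λ=4+3i: an eigenvector is (1,-3) - i(1,-2) = (1 - i, -3 + 2i).
A real fundamental pair from Re and Im of e^((4+3i)t)v: X_1 = e^(4t)(cos(3t)·(1,-3) + sin(3t)·(1,-2)), X_2 = e^(4t)(sin(3t)·(1,-3) - cos(3t)·(1,-2)).
General solution: K_1X_1 + K_2X_2.

x(t) = K_1e^(4t)sin(3t) + K_1e^(4t)cos(3t) + K_2e^(4t)sin(3t) - K_2e^(4t)cos(3t), y(t) = -2K_1e^(4t)sin(3t) - 3K_1e^(4t)cos(3t) - 3K_2e^(4t)sin(3t) + 2K_2e^(4t)cos(3t)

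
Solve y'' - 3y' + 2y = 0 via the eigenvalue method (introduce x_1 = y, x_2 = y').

Let x_1 = y, x_2 = y'. Then x_1' = x_2 and x_2' = -2x_1 + 3x_2.
A = [[0,1],[-2,3]]; det(A-λI) = λ^2 - 3λ + 2.
Eigenvalues λ = 2, 1 with eigenvectors (1,2), (1,1).

y(t) = c_1e^(2t) + c_2e^(t)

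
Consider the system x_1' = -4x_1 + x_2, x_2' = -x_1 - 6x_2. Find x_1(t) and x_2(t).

x_1(t) = K_1e^(-5t) + K_2te^(-5t) + K_2e^(-5t), x_2(t) = -K_1e^(-5t) - K_2te^(-5t)

Coefficient matrix A = [[-4, 1], [-1, -6]].
Characteristic polynomial det(A - λI) = λ^2 + 10λ + 25 = 0.
Single eigenvalue λ = -5 with algebraic multiplicity 2.
Eigenvector v = (1,-1); generalized eigenvector w with (A-λI)w=v is (1,0).
General solution: e^(-5t)[K_1·v + K_2·(t·v + w)].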